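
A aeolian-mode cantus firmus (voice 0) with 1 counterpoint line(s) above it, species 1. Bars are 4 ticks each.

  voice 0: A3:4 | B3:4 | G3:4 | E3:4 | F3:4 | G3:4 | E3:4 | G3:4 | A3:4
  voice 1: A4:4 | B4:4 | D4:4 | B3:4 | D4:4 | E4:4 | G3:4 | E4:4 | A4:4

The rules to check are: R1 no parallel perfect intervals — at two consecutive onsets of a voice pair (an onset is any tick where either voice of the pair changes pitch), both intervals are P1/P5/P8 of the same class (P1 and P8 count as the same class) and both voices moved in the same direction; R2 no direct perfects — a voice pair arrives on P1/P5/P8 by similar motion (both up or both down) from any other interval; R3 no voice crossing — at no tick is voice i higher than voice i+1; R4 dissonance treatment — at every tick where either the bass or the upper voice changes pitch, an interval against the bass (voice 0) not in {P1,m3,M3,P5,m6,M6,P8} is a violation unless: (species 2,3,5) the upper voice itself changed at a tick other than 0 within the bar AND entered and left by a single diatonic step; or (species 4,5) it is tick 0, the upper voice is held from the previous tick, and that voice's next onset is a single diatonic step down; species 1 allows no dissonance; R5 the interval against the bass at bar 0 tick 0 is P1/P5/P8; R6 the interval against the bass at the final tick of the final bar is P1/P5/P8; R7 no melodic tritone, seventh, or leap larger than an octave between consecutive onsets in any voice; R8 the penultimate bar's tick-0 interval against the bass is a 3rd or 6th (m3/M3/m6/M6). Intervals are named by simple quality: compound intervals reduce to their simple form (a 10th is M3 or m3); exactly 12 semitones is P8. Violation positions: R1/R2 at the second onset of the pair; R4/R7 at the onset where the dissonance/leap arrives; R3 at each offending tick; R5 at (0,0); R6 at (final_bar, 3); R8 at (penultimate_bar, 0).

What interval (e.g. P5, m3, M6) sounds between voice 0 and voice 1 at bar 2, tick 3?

voice 0=G3 voice 1=D4 -> P5

P5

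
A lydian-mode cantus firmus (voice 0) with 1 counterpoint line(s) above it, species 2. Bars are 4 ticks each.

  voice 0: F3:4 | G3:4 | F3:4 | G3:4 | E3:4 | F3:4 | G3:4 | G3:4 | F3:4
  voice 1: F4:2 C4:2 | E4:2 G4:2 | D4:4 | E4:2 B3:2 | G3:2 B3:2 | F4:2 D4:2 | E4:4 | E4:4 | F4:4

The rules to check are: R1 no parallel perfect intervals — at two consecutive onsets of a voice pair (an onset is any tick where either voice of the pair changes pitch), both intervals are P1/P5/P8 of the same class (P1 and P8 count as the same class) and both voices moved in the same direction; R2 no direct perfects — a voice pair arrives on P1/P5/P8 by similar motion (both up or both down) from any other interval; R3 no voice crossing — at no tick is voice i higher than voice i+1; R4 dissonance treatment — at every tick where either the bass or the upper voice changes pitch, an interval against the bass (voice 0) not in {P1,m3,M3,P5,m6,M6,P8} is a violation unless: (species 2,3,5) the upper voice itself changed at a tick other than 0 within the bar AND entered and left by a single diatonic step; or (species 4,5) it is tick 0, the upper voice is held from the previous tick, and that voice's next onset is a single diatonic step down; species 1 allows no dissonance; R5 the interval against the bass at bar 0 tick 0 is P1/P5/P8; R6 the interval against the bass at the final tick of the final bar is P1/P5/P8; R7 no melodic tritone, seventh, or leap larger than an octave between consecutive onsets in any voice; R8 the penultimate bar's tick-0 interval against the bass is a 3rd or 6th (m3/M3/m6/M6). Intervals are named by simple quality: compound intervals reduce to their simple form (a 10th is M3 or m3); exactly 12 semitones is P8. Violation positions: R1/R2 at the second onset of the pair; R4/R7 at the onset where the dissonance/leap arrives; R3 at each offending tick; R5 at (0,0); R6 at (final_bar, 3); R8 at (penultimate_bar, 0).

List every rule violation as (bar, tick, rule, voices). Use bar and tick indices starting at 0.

(5, 0, R2, (0, 1))
(5, 0, R7, (1,))

bar 0: v0=F3 v1=F4 downbeat P8
bar 1: v0=G3 v1=E4 downbeat M6
bar 2: v0=F3 v1=D4 downbeat M6
bar 3: v0=G3 v1=E4 downbeat M6
bar 4: v0=E3 v1=G3 downbeat m3
bar 5: v0=F3 v1=F4 downbeat P8
bar 6: v0=G3 v1=E4 downbeat M6
bar 7: v0=G3 v1=E4 downbeat M6
bar 8: v0=F3 v1=F4 downbeat P8
  -> R2 @ bar 5 tick 0 v(0, 1): E3/B3 P5 -> F3/F4 P8 similar
  -> R7 @ bar 5 tick 0 v(1,): B3->F4 leap 6st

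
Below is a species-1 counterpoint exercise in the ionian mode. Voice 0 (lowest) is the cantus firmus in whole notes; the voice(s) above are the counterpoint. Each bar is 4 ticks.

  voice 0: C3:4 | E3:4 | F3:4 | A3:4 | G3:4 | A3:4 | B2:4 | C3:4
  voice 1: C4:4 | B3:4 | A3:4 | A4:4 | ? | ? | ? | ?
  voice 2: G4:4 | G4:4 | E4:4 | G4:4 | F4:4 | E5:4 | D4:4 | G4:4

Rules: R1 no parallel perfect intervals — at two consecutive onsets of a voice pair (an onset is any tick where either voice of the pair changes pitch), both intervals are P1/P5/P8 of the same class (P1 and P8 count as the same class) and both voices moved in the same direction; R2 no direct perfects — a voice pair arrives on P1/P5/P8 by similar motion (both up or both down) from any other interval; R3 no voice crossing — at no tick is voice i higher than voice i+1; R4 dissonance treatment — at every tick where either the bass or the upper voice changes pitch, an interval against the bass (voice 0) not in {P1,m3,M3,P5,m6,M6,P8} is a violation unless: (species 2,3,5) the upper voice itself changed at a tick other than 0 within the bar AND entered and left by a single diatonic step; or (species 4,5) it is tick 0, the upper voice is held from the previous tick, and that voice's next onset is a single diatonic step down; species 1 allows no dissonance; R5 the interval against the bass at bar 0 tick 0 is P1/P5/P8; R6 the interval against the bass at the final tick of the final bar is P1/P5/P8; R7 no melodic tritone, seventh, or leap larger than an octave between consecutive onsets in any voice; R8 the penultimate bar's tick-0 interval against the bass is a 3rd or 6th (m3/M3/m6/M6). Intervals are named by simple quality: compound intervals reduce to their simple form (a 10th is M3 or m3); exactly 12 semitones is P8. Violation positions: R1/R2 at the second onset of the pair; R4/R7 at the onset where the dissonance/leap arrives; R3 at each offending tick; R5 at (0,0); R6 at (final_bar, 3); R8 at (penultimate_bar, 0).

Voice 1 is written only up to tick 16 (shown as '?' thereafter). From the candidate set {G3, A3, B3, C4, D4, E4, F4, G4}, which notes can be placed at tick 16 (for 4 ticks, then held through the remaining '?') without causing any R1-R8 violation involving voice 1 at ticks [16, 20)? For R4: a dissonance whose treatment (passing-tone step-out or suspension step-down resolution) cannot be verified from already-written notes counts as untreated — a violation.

G3: violates R1,R7
A3: violates R4
B3: violates R7
C4: violates R4
D4: violates R2
E4: legal
F4: violates R2,R4
G4: violates R1,R3

{E4}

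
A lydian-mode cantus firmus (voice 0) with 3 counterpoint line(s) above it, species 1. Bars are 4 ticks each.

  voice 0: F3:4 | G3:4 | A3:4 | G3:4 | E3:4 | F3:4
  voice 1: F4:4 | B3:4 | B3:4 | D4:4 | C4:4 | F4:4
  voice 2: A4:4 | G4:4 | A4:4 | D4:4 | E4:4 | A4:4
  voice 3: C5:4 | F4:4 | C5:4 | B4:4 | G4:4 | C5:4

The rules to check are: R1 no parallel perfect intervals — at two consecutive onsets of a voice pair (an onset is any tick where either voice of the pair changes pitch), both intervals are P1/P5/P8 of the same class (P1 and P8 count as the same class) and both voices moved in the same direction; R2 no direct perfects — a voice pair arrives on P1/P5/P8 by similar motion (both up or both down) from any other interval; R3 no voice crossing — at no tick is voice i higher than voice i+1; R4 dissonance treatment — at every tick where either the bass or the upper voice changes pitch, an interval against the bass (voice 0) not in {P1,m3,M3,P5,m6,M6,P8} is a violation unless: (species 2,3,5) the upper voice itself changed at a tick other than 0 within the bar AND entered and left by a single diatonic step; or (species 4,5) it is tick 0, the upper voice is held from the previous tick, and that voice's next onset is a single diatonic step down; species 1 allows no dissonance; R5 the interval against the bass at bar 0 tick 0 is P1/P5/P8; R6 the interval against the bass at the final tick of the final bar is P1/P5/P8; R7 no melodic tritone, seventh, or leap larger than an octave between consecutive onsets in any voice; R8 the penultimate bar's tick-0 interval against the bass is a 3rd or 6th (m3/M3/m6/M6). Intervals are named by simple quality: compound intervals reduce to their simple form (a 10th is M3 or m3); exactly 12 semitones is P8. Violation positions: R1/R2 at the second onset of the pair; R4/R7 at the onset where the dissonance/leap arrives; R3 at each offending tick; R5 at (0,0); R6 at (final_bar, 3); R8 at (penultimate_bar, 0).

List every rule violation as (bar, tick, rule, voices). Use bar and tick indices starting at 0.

(0, 0, R5, (0, 2))
(1, 0, R3, (2, 3))
(1, 0, R4, (0, 3))
(1, 0, R7, (1,))
(1, 1, R3, (2, 3))
(1, 2, R3, (2, 3))
(1, 3, R3, (2, 3))
(2, 0, R1, (0, 2))
(2, 0, R4, (0, 1))
(3, 0, R2, (0, 2))
(4, 0, R2, (1, 3))
(4, 0, R8, (0, 2))
(5, 0, R1, (1, 3))
(5, 0, R2, (0, 1))
(5, 0, R2, (0, 3))
(5, 3, R6, (0, 2))

bar 0: v0=F3 v1=F4 v2=A4 v3=C5 downbeat P5
bar 1: v0=G3 v1=B3 v2=G4 v3=F4 downbeat m7
bar 2: v0=A3 v1=B3 v2=A4 v3=C5 downbeat m3
bar 3: v0=G3 v1=D4 v2=D4 v3=B4 downbeat M3
bar 4: v0=E3 v1=C4 v2=E4 v3=G4 downbeat m3
bar 5: v0=F3 v1=F4 v2=A4 v3=C5 downbeat P5
  -> R5 @ bar 0 tick 0 v(0, 2): opens on M3
  -> R3 @ bar 1 tick 0 v(2, 3): G4 above F4
  -> R4 @ bar 1 tick 0 v(0, 3): G3/F4 m7 untreated
  -> R7 @ bar 1 tick 0 v(1,): F4->B3 leap 6st
  -> R3 @ bar 1 tick 1 v(2, 3): G4 above F4
  -> R3 @ bar 1 tick 2 v(2, 3): G4 above F4
  -> R3 @ bar 1 tick 3 v(2, 3): G4 above F4
  -> R1 @ bar 2 tick 0 v(0, 2): G3/G4 P8 -> A3/A4 P8 similar
  -> R4 @ bar 2 tick 0 v(0, 1): A3/B3 M2 untreated
  -> R2 @ bar 3 tick 0 v(0, 2): A3/A4 P8 -> G3/D4 P5 similar
  -> R2 @ bar 4 tick 0 v(1, 3): D4/B4 M6 -> C4/G4 P5 similar
  -> R8 @ bar 4 tick 0 v(0, 2): penult P8 not 3rd/6th
  -> R1 @ bar 5 tick 0 v(1, 3): C4/G4 P5 -> F4/C5 P5 similar
  -> R2 @ bar 5 tick 0 v(0, 1): E3/C4 m6 -> F3/F4 P8 similar
  -> R2 @ bar 5 tick 0 v(0, 3): E3/G4 m3 -> F3/C5 P5 similar
  -> R6 @ bar 5 tick 3 v(0, 2): closes on M3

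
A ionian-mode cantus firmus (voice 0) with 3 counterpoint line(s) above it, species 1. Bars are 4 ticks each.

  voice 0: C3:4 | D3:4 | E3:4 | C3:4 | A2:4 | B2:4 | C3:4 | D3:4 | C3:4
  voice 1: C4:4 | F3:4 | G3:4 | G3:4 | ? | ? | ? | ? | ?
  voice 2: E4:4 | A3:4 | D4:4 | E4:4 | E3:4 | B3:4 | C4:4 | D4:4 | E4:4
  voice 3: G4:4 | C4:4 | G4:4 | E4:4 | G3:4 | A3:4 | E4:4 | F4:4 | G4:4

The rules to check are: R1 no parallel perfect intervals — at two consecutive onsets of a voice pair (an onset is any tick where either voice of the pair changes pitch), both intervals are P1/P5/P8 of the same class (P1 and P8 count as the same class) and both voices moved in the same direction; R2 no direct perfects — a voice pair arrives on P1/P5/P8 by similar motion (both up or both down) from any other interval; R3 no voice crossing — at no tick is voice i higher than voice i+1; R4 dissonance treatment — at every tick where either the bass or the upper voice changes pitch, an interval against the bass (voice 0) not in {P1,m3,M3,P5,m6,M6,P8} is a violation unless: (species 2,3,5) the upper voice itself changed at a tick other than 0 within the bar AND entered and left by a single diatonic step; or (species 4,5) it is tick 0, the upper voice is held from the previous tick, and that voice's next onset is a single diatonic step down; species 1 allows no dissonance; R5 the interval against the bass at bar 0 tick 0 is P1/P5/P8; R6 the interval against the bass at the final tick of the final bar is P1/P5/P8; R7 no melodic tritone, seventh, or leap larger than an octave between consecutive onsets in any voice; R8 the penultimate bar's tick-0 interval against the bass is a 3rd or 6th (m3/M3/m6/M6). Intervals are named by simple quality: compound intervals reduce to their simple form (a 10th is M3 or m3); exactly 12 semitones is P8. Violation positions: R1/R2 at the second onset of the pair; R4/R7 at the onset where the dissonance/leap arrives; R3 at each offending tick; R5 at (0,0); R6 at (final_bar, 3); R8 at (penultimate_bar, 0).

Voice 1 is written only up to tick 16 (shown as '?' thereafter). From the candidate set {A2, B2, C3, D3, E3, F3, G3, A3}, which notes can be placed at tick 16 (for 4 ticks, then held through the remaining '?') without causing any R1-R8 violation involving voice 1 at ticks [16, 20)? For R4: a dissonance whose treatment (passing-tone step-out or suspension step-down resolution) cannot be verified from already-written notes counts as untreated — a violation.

{}

A2: violates R2,R7
B2: violates R4
C3: violates R2
D3: violates R4
E3: violates R1,R2
F3: violates R3
G3: violates R3,R4
A3: violates R3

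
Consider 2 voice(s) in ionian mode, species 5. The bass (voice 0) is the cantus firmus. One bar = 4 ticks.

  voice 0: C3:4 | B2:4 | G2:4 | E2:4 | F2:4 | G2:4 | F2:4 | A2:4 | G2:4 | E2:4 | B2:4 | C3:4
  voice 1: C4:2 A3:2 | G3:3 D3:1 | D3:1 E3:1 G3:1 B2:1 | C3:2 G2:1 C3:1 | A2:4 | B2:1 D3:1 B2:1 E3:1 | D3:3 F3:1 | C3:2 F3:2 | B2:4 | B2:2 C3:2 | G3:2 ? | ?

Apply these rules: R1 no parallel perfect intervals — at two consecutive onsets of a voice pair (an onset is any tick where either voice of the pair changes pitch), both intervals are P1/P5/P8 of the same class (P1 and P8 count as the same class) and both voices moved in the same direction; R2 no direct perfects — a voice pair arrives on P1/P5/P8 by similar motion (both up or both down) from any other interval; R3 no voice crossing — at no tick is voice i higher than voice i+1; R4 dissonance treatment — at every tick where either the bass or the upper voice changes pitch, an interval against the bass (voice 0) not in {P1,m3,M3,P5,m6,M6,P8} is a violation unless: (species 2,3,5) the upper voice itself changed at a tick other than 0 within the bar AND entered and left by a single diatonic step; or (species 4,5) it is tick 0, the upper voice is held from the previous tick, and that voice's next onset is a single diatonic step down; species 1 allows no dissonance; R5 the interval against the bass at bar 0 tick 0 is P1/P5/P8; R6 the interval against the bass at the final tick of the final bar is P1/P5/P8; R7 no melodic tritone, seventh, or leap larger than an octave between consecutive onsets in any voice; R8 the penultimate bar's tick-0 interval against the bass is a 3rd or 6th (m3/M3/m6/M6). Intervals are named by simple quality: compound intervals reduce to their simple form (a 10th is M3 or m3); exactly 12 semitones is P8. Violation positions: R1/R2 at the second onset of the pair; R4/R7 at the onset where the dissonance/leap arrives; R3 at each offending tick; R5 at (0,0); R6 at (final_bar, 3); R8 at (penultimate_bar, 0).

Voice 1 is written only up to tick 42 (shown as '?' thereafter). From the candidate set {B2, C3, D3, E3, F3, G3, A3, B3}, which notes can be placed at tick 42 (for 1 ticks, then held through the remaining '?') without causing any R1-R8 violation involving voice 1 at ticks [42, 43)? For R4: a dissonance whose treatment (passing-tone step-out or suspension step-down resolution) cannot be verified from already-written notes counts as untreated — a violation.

{B2, B3, D3, G3}

B2: legal
C3: violates R4
D3: legal
E3: violates R4
F3: violates R4
G3: legal
A3: violates R4
B3: legal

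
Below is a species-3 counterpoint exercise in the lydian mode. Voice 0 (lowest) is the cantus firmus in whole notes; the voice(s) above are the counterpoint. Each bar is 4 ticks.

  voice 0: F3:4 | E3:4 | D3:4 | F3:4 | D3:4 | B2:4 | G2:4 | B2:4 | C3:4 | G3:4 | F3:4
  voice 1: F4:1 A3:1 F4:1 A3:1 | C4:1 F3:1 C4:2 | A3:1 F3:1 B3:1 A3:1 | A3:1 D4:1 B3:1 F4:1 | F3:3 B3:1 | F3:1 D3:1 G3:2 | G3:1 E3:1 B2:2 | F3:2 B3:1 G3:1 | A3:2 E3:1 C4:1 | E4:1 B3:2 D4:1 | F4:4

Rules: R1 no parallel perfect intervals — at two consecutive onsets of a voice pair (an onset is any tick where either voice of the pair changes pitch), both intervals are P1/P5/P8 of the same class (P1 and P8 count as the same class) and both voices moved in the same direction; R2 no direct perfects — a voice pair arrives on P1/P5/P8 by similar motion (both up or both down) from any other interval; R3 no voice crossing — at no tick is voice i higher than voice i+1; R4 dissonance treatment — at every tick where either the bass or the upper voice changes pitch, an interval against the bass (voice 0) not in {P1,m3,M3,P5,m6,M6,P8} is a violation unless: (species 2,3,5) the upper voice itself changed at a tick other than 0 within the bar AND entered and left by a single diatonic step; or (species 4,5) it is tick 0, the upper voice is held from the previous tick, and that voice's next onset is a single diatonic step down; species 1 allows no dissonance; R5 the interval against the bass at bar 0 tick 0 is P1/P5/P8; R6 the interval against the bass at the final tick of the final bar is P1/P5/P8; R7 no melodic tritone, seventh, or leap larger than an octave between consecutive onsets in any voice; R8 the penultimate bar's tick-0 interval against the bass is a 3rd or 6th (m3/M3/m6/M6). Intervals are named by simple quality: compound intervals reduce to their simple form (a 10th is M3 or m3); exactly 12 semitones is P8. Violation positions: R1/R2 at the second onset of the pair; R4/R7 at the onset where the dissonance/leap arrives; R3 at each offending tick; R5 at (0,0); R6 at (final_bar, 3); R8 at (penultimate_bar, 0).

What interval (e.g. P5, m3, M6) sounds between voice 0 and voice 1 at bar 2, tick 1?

voice 0=D3 voice 1=F3 -> m3

m3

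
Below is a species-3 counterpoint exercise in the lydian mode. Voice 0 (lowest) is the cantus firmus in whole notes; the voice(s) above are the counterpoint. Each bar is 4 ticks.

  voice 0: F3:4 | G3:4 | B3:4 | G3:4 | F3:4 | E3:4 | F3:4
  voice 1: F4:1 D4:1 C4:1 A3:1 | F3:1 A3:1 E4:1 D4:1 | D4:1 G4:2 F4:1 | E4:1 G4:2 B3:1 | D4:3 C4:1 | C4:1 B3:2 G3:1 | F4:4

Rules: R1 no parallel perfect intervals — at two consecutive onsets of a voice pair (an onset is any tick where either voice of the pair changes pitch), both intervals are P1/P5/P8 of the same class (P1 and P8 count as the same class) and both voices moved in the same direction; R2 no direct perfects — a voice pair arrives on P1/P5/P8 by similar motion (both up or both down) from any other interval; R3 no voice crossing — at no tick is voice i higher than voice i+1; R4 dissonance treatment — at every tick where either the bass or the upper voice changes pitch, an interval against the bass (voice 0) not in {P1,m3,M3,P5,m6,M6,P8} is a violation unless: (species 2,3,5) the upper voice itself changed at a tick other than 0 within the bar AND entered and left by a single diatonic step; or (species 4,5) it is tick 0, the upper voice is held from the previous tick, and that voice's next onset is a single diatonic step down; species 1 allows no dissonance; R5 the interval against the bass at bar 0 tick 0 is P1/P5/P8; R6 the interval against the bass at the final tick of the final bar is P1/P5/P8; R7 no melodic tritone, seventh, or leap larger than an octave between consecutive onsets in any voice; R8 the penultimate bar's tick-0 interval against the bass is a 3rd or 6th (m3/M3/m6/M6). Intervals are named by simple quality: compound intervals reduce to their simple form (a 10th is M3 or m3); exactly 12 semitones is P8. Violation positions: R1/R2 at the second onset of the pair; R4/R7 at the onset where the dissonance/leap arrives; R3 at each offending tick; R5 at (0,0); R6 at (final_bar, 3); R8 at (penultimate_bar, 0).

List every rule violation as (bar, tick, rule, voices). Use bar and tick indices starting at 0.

(1, 0, R3, (0, 1))
(1, 0, R4, (0, 1))
(1, 1, R4, (0, 1))
(6, 0, R2, (0, 1))
(6, 0, R7, (1,))

bar 0: v0=F3 v1=F4 downbeat P8
bar 1: v0=G3 v1=F3 downbeat M2
bar 2: v0=B3 v1=D4 downbeat m3
bar 3: v0=G3 v1=E4 downbeat M6
bar 4: v0=F3 v1=D4 downbeat M6
bar 5: v0=E3 v1=C4 downbeat m6
bar 6: v0=F3 v1=F4 downbeat P8
  -> R3 @ bar 1 tick 0 v(0, 1): G3 above F3
  -> R4 @ bar 1 tick 0 v(0, 1): G3/F3 M2 untreated
  -> R4 @ bar 1 tick 1 v(0, 1): G3/A3 M2 untreated
  -> R2 @ bar 6 tick 0 v(0, 1): E3/G3 m3 -> F3/F4 P8 similar
  -> R7 @ bar 6 tick 0 v(1,): G3->F4 leap 10st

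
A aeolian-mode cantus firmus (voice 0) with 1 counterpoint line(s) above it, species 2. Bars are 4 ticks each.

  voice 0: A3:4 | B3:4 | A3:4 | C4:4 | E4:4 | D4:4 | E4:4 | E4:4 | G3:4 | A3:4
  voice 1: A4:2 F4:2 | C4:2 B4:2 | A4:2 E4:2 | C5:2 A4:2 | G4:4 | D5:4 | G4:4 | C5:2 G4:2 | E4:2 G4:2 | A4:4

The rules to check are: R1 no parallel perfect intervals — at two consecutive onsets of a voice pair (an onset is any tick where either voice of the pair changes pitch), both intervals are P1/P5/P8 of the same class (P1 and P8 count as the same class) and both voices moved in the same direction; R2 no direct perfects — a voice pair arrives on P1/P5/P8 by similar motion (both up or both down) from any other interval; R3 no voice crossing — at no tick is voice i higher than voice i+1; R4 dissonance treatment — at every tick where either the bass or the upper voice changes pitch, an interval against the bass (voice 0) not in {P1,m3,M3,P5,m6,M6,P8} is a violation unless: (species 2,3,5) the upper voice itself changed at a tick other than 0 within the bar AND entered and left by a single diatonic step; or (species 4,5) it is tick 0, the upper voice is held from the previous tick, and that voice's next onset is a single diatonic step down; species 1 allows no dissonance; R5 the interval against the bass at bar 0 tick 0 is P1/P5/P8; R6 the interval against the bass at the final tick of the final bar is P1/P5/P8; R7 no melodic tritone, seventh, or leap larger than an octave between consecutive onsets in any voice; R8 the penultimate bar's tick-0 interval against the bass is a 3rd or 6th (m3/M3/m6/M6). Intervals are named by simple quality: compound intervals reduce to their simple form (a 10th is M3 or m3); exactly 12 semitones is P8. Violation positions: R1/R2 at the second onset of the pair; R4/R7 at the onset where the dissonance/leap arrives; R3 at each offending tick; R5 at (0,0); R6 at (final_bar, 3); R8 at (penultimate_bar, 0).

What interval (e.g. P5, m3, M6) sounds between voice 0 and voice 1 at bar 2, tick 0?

P8

voice 0=A3 voice 1=A4 -> P8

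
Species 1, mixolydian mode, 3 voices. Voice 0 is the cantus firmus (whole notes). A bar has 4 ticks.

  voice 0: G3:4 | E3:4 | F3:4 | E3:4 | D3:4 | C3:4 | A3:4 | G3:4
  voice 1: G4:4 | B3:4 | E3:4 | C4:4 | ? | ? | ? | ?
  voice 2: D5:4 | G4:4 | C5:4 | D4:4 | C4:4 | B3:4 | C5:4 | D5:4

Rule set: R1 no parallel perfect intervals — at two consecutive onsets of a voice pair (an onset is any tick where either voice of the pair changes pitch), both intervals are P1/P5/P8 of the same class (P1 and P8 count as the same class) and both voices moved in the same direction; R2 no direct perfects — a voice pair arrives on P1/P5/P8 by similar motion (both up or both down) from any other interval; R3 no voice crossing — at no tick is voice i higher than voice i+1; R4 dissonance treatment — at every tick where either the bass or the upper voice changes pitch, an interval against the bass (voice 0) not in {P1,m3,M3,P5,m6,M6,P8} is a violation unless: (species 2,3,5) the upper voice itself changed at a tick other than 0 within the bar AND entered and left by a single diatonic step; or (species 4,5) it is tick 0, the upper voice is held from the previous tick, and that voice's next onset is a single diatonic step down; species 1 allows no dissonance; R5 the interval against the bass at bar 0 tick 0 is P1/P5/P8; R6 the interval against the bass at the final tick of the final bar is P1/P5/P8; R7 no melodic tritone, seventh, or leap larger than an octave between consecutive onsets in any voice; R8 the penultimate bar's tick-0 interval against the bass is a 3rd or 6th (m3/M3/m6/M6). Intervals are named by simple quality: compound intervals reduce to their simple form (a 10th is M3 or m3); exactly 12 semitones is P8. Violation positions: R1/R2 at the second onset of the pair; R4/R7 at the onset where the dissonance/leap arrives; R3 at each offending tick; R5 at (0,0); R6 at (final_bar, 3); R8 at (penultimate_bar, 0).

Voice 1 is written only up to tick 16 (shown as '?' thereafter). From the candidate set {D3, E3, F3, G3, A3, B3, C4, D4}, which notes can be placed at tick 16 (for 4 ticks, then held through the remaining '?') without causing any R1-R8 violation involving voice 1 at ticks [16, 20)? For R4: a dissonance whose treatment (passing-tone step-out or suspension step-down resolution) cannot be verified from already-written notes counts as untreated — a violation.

D3: violates R2,R7
E3: violates R4
F3: violates R2
G3: violates R4
A3: violates R2
B3: legal
C4: violates R4
D4: violates R3

{B3}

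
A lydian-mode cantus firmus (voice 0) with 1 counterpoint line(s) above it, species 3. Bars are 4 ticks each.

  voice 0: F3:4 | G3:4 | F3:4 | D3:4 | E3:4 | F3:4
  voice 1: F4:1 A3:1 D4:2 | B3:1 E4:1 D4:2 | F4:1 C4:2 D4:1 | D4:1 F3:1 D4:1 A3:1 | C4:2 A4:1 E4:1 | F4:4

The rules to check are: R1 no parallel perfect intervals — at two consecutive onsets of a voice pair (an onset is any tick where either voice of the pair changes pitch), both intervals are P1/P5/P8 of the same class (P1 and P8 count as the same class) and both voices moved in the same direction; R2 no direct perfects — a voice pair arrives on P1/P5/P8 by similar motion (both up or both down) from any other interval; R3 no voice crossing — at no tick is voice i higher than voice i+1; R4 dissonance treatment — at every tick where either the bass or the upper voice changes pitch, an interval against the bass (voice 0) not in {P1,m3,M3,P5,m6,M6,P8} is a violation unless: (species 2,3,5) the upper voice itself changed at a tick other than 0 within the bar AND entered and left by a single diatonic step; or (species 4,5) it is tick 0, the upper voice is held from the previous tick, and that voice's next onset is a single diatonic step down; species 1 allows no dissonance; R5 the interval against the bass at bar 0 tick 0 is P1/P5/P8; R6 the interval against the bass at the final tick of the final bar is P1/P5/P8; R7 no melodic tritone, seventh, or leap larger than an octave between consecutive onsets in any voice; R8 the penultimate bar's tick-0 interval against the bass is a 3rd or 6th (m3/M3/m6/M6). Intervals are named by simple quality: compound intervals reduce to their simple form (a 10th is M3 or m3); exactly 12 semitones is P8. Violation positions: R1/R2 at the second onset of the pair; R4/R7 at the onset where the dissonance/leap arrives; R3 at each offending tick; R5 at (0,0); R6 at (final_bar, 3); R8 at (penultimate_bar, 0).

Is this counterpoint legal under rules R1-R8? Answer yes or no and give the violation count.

bar 0: v0=F3 v1=F4 (P8)
bar 1: v0=G3 v1=B3 (M3)
bar 2: v0=F3 v1=F4 (P8)
bar 3: v0=D3 v1=D4 (P8)
bar 4: v0=E3 v1=C4 (m6)
bar 5: v0=F3 v1=F4 (P8)
  R4 @ bar4.2: E3/A4 P4 untreated
  R1 @ bar5.0: E3/E4 P8 -> F3/F4 P8 similar

No (2 violations)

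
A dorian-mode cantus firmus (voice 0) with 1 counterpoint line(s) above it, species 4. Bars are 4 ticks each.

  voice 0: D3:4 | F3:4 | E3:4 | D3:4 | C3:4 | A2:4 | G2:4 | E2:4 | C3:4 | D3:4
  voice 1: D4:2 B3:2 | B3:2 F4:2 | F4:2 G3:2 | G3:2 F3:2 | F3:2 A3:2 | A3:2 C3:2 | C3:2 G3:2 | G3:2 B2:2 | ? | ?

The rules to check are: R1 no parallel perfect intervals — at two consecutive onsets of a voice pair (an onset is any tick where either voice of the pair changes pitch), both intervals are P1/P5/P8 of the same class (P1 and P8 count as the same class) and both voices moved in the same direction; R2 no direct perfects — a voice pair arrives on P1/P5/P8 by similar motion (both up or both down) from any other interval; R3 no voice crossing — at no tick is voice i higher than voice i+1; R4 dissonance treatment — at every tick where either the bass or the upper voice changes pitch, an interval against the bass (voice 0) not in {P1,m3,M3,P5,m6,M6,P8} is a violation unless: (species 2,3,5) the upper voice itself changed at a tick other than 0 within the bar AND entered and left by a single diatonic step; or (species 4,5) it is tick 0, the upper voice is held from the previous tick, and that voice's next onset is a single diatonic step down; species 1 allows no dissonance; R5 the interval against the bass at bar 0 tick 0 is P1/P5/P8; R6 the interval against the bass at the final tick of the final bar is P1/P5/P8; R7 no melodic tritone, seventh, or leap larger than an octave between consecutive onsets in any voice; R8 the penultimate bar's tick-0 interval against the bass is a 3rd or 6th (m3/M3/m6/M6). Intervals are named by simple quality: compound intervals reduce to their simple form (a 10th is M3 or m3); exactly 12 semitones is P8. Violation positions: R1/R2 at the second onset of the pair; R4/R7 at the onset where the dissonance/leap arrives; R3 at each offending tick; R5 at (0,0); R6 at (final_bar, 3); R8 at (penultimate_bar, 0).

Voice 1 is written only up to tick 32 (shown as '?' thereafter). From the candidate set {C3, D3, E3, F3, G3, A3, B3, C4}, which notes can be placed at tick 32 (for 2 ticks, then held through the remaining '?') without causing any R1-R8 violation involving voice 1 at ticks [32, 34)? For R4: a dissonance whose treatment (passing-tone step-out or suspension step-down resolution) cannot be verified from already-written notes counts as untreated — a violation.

{E3}

C3: violates R2,R8
D3: violates R4,R8
E3: legal
F3: violates R4,R7,R8
G3: violates R1,R8
A3: violates R7
B3: violates R4,R8
C4: violates R2,R7,R8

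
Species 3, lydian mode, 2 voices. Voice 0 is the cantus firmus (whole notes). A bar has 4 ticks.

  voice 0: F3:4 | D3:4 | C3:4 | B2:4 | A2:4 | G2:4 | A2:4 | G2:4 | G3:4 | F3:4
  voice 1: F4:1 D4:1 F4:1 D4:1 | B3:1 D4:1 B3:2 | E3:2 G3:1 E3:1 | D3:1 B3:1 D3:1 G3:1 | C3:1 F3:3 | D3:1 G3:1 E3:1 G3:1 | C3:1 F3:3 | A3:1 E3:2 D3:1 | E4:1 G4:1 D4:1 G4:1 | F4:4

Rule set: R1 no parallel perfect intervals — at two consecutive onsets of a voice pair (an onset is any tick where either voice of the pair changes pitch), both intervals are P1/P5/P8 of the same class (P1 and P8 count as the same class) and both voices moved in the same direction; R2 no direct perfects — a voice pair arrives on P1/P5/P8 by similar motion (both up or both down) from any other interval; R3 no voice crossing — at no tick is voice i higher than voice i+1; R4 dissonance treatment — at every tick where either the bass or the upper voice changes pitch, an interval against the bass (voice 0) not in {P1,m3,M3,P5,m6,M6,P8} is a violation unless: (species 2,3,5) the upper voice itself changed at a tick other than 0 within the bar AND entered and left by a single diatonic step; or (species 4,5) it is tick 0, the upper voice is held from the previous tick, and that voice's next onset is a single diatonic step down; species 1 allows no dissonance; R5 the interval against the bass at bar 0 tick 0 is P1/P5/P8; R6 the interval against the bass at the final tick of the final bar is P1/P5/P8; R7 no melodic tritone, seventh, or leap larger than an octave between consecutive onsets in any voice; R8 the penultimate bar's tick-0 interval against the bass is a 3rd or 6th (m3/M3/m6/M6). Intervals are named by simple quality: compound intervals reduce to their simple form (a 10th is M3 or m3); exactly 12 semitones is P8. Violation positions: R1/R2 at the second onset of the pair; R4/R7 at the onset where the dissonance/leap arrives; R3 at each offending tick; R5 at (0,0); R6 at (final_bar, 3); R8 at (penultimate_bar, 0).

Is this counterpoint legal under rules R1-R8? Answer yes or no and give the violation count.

No (4 violations)

bar 0: v0=F3 v1=F4 (P8)
bar 1: v0=D3 v1=B3 (M6)
bar 2: v0=C3 v1=E3 (M3)
bar 3: v0=B2 v1=D3 (m3)
bar 4: v0=A2 v1=C3 (m3)
bar 5: v0=G2 v1=D3 (P5)
bar 6: v0=A2 v1=C3 (m3)
bar 7: v0=G2 v1=A3 (M2)
bar 8: v0=G3 v1=E4 (M6)
bar 9: v0=F3 v1=F4 (P8)
  R2 @ bar5.0: A2/F3 m6 -> G2/D3 P5 similar
  R4 @ bar7.0: G2/A3 M2 untreated
  R7 @ bar8.0: D3->E4 leap 14st
  R1 @ bar9.0: G3/G4 P8 -> F3/F4 P8 similar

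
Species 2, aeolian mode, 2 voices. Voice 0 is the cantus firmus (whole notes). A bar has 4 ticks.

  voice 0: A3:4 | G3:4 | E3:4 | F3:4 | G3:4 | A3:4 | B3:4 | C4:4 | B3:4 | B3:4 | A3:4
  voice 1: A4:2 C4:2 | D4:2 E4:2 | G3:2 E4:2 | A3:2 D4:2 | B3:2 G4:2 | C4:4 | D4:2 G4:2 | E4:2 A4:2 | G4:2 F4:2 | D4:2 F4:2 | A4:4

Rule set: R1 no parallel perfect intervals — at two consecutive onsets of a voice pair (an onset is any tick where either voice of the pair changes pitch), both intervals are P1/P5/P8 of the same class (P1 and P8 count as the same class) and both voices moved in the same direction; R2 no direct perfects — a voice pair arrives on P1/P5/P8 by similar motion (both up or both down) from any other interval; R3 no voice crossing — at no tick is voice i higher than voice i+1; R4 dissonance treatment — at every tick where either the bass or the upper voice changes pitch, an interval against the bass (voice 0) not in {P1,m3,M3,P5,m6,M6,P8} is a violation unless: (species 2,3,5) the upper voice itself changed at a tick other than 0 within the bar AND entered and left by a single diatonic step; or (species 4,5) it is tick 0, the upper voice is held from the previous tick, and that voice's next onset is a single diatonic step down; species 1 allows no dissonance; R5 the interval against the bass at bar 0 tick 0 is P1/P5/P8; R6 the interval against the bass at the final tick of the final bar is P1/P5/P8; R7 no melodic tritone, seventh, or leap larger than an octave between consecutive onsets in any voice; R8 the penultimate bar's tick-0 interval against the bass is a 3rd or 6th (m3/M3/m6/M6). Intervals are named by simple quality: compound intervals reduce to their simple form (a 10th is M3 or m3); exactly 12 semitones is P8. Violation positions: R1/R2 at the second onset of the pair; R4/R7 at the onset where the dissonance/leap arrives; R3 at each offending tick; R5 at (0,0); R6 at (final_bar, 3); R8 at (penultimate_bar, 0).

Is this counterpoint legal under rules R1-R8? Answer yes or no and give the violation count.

No (2 violations)

bar 0: v0=A3 v1=A4 (P8)
bar 1: v0=G3 v1=D4 (P5)
bar 2: v0=E3 v1=G3 (m3)
bar 3: v0=F3 v1=A3 (M3)
bar 4: v0=G3 v1=B3 (M3)
bar 5: v0=A3 v1=C4 (m3)
bar 6: v0=B3 v1=D4 (m3)
bar 7: v0=C4 v1=E4 (M3)
bar 8: v0=B3 v1=G4 (m6)
bar 9: v0=B3 v1=D4 (m3)
bar 10: v0=A3 v1=A4 (P8)
  R4 @ bar8.2: B3/F4 TT untreated
  R4 @ bar9.2: B3/F4 TT untreated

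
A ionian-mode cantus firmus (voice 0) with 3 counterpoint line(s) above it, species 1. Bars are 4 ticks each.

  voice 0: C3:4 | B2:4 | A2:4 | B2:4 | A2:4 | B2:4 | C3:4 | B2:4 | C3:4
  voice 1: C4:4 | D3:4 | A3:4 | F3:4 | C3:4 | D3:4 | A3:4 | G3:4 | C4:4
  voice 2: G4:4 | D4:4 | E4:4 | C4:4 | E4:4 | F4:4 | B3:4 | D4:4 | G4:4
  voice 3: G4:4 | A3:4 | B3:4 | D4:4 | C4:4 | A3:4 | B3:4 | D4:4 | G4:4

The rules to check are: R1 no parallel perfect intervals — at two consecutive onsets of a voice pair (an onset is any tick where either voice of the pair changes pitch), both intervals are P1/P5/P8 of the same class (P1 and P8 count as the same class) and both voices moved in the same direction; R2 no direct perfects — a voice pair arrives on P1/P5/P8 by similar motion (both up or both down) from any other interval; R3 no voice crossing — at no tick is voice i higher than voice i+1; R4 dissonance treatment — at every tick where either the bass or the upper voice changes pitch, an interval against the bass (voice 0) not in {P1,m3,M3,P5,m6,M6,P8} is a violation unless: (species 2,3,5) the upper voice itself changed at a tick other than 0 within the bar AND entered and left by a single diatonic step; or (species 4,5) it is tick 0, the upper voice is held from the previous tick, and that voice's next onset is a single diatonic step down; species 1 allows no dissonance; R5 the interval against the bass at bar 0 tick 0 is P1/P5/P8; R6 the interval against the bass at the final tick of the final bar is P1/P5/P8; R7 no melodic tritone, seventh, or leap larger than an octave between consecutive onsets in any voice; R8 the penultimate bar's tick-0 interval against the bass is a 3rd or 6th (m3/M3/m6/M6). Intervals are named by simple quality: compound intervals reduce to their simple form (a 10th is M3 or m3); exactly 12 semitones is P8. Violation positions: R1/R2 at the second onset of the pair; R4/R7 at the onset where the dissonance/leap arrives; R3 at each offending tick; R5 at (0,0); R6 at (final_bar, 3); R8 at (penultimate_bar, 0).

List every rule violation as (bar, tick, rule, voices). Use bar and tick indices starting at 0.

bar 0: v0=C3 v1=C4 v2=G4 v3=G4 downbeat P5
bar 1: v0=B2 v1=D3 v2=D4 v3=A3 downbeat m7
bar 2: v0=A2 v1=A3 v2=E4 v3=B3 downbeat M2
bar 3: v0=B2 v1=F3 v2=C4 v3=D4 downbeat m3
bar 4: v0=A2 v1=C3 v2=E4 v3=C4 downbeat m3
bar 5: v0=B2 v1=D3 v2=F4 v3=A3 downbeat m7
bar 6: v0=C3 v1=A3 v2=B3 v3=B3 downbeat M7
bar 7: v0=B2 v1=G3 v2=D4 v3=D4 downbeat m3
bar 8: v0=C3 v1=C4 v2=G4 v3=G4 downbeat P5
  -> R1 @ bar 1 tick 0 v(1, 3): C4/G4 P5 -> D3/A3 P5 similar
  -> R2 @ bar 1 tick 0 v(1, 2): C4/G4 P5 -> D3/D4 P8 similar
  -> R3 @ bar 1 tick 0 v(2, 3): D4 above A3
  -> R4 @ bar 1 tick 0 v(0, 3): B2/A3 m7 untreated
  -> R7 @ bar 1 tick 0 v(1,): C4->D3 leap 10st
  -> R7 @ bar 1 tick 0 v(3,): G4->A3 leap 10st
  -> R3 @ bar 1 tick 1 v(2, 3): D4 above A3
  -> R3 @ bar 1 tick 2 v(2, 3): D4 above A3
  -> R3 @ bar 1 tick 3 v(2, 3): D4 above A3
  -> R2 @ bar 2 tick 0 v(1, 2): D3/D4 P8 -> A3/E4 P5 similar
  -> R3 @ bar 2 tick 0 v(2, 3): E4 above B3
  -> R4 @ bar 2 tick 0 v(0, 3): A2/B3 M2 untreated
  -> R3 @ bar 2 tick 1 v(2, 3): E4 above B3
  -> R3 @ bar 2 tick 2 v(2, 3): E4 above B3
  -> R3 @ bar 2 tick 3 v(2, 3): E4 above B3
  -> R1 @ bar 3 tick 0 v(1, 2): A3/E4 P5 -> F3/C4 P5 similar
  -> R4 @ bar 3 tick 0 v(0, 1): B2/F3 TT untreated
  -> R4 @ bar 3 tick 0 v(0, 2): B2/C4 m2 untreated
  -> R2 @ bar 4 tick 0 v(1, 3): F3/D4 M6 -> C3/C4 P8 similar
  -> R3 @ bar 4 tick 0 v(2, 3): E4 above C4
  -> R3 @ bar 4 tick 1 v(2, 3): E4 above C4
  -> R3 @ bar 4 tick 2 v(2, 3): E4 above C4
  -> R3 @ bar 4 tick 3 v(2, 3): E4 above C4
  -> R3 @ bar 5 tick 0 v(2, 3): F4 above A3
  -> R4 @ bar 5 tick 0 v(0, 2): B2/F4 TT untreated
  -> R4 @ bar 5 tick 0 v(0, 3): B2/A3 m7 untreated
  -> R3 @ bar 5 tick 1 v(2, 3): F4 above A3
  -> R3 @ bar 5 tick 2 v(2, 3): F4 above A3
  -> R3 @ bar 5 tick 3 v(2, 3): F4 above A3
  -> R4 @ bar 6 tick 0 v(0, 2): C3/B3 M7 untreated
  -> R4 @ bar 6 tick 0 v(0, 3): C3/B3 M7 untreated
  -> R7 @ bar 6 tick 0 v(2,): F4->B3 leap 6st
  -> R1 @ bar 7 tick 0 v(2, 3): B3/B3 P1 -> D4/D4 P1 similar
  -> R1 @ bar 8 tick 0 v(1, 2): G3/D4 P5 -> C4/G4 P5 similar
  -> R1 @ bar 8 tick 0 v(1, 3): G3/D4 P5 -> C4/G4 P5 similar
  -> R1 @ bar 8 tick 0 v(2, 3): D4/D4 P1 -> G4/G4 P1 similar
  -> R2 @ bar 8 tick 0 v(0, 1): B2/G3 m6 -> C3/C4 P8 similar
  -> R2 @ bar 8 tick 0 v(0, 2): B2/D4 m3 -> C3/G4 P5 similar
  -> R2 @ bar 8 tick 0 v(0, 3): B2/D4 m3 -> C3/G4 P5 similar

(1, 0, R1, (1, 3))
(1, 0, R2, (1, 2))
(1, 0, R3, (2, 3))
(1, 0, R4, (0, 3))
(1, 0, R7, (1,))
(1, 0, R7, (3,))
(1, 1, R3, (2, 3))
(1, 2, R3, (2, 3))
(1, 3, R3, (2, 3))
(2, 0, R2, (1, 2))
(2, 0, R3, (2, 3))
(2, 0, R4, (0, 3))
(2, 1, R3, (2, 3))
(2, 2, R3, (2, 3))
(2, 3, R3, (2, 3))
(3, 0, R1, (1, 2))
(3, 0, R4, (0, 1))
(3, 0, R4, (0, 2))
(4, 0, R2, (1, 3))
(4, 0, R3, (2, 3))
(4, 1, R3, (2, 3))
(4, 2, R3, (2, 3))
(4, 3, R3, (2, 3))
(5, 0, R3, (2, 3))
(5, 0, R4, (0, 2))
(5, 0, R4, (0, 3))
(5, 1, R3, (2, 3))
(5, 2, R3, (2, 3))
(5, 3, R3, (2, 3))
(6, 0, R4, (0, 2))
(6, 0, R4, (0, 3))
(6, 0, R7, (2,))
(7, 0, R1, (2, 3))
(8, 0, R1, (1, 2))
(8, 0, R1, (1, 3))
(8, 0, R1, (2, 3))
(8, 0, R2, (0, 1))
(8, 0, R2, (0, 2))
(8, 0, R2, (0, 3))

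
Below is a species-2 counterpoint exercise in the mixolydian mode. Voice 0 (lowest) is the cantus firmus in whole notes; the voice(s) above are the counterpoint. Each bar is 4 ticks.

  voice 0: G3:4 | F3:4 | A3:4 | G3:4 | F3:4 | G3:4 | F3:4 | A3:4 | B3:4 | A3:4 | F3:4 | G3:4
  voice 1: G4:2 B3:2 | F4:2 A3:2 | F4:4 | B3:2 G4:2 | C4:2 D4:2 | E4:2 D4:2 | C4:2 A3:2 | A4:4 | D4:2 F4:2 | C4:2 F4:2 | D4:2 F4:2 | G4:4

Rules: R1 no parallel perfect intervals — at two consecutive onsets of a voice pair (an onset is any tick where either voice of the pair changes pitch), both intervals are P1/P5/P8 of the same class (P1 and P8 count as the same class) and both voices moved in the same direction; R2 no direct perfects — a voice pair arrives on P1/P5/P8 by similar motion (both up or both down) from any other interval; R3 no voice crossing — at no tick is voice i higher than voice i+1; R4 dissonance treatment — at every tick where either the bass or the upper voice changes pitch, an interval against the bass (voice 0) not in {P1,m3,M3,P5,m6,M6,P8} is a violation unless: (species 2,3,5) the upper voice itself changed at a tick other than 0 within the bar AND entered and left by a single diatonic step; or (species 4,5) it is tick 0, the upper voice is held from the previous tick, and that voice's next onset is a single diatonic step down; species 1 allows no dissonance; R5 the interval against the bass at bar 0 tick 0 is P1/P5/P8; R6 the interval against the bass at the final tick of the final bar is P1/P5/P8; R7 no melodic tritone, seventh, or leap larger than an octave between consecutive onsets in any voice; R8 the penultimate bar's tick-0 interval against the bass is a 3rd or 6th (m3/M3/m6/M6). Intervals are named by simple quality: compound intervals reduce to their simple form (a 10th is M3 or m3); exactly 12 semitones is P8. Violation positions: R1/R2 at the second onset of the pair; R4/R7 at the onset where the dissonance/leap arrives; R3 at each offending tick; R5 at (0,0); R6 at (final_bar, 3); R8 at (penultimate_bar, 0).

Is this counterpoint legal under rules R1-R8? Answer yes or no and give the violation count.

bar 0: v0=G3 v1=G4 (P8)
bar 1: v0=F3 v1=F4 (P8)
bar 2: v0=A3 v1=F4 (m6)
bar 3: v0=G3 v1=B3 (M3)
bar 4: v0=F3 v1=C4 (P5)
bar 5: v0=G3 v1=E4 (M6)
bar 6: v0=F3 v1=C4 (P5)
bar 7: v0=A3 v1=A4 (P8)
bar 8: v0=B3 v1=D4 (m3)
bar 9: v0=A3 v1=C4 (m3)
bar 10: v0=F3 v1=D4 (M6)
bar 11: v0=G3 v1=G4 (P8)
  R7 @ bar1.0: B3->F4 leap 6st
  R7 @ bar3.0: F4->B3 leap 6st
  R2 @ bar4.0: G3/G4 P8 -> F3/C4 P5 similar
  R1 @ bar6.0: G3/D4 P5 -> F3/C4 P5 similar
  R2 @ bar7.0: F3/A3 M3 -> A3/A4 P8 similar
  R4 @ bar8.2: B3/F4 TT untreated
  R1 @ bar11.0: F3/F4 P8 -> G3/G4 P8 similar

No (7 violations)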